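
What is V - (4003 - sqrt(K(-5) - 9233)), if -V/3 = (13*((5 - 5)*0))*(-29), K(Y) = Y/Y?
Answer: -4003 + 4*I*sqrt(577) ≈ -4003.0 + 96.083*I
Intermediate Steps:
K(Y) = 1
V = 0 (V = -3*13*((5 - 5)*0)*(-29) = -3*13*(0*0)*(-29) = -3*13*0*(-29) = -0*(-29) = -3*0 = 0)
V - (4003 - sqrt(K(-5) - 9233)) = 0 - (4003 - sqrt(1 - 9233)) = 0 - (4003 - sqrt(-9232)) = 0 - (4003 - 4*I*sqrt(577)) = 0 + (-4003 + 4*I*sqrt(577)) = -4003 + 4*I*sqrt(577)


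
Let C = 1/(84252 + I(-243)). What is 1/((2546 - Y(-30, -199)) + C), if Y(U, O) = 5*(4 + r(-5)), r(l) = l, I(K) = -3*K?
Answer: 84981/216786532 ≈ 0.00039200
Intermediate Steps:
Y(U, O) = -5 (Y(U, O) = 5*(4 - 5) = 5*(-1) = -5)
C = 1/84981 (C = 1/(84252 - 3*(-243)) = 1/(84252 + 729) = 1/84981 ≈ 1.1767e-5)
1/((2546 - Y(-30, -199)) + C) = 1/((2546 - 1*(-5)) + 1/84981) = 1/((2546 + 5) + 1/84981) = 1/(2551 + 1/84981) = 1/(216786532/84981) = 84981/216786532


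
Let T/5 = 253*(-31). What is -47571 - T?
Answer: -8356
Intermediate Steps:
T = -39215 (T = 5*(253*(-31)) = 5*(-7843) = -39215)
-47571 - T = -47571 - 1*(-39215) = -47571 + 39215 = -8356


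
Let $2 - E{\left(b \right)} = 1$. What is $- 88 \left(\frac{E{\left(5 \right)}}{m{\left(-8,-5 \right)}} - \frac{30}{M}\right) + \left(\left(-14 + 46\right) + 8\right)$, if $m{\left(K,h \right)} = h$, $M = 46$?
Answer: $\frac{13224}{115} \approx 114.99$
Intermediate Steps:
$E{\left(b \right)} = 1$ ($E{\left(b \right)} = 2 - 1 = 1$)
$- 88 \left(\frac{E{\left(5 \right)}}{m{\left(-8,-5 \right)}} - \frac{30}{M}\right) + \left(\left(-14 + 46\right) + 8\right) = - 88 \left(1 \frac{1}{-5} - \frac{30}{46}\right) + \left(\left(-14 + 46\right) + 8\right) = - 88 \left(1 \left(- \frac{1}{5}\right) - \frac{15}{23}\right) + \left(32 + 8\right) = - 88 \left(- \frac{1}{5} - \frac{15}{23}\right) + 40 = \left(-88\right) \left(- \frac{98}{115}\right) + 40 = \frac{8624}{115} + 40 = \frac{13224}{115}$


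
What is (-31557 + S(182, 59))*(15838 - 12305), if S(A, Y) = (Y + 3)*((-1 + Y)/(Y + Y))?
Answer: -6571609645/59 ≈ -1.1138e+8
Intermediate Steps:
S(A, Y) = (-1 + Y)*(3 + Y)/(2*Y) (S(A, Y) = (3 + Y)*((-1 + Y)/((2*Y))) = (3 + Y)*((-1 + Y)*(1/(2*Y))) = (3 + Y)*((-1 + Y)/(2*Y)) = (-1 + Y)*(3 + Y)/(2*Y))
(-31557 + S(182, 59))*(15838 - 12305) = (-31557 + (½)*(-3 + 59*(2 + 59))/59)*(15838 - 12305) = (-31557 + (½)*(1/59)*(-3 + 59*61))*3533 = (-31557 + (½)*(1/59)*(-3 + 3599))*3533 = (-31557 + (½)*(1/59)*3596)*3533 = (-31557 + 1798/59)*3533 = -1860065/59*3533 = -6571609645/59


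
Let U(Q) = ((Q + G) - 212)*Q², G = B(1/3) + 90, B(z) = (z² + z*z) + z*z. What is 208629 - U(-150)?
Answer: 6321129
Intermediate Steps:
B(z) = 3*z² (B(z) = (z² + z²) + z² = 2*z² + z² = 3*z²)
G = 271/3 (G = 3*(1/3)² + 90 = 3*(⅓)² + 90 = 3*(⅑) + 90 = ⅓ + 90 = 271/3 ≈ 90.333)
U(Q) = Q²*(-365/3 + Q) (U(Q) = ((Q + 271/3) - 212)*Q² = ((271/3 + Q) - 212)*Q² = (-365/3 + Q)*Q² = Q²*(-365/3 + Q))
208629 - U(-150) = 208629 - (-150)²*(-365/3 - 150) = 208629 - 22500*(-815)/3 = 208629 - 1*(-6112500) = 208629 + 6112500 = 6321129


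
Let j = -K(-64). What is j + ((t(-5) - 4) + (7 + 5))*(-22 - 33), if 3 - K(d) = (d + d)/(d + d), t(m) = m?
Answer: -167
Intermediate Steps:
K(d) = 2 (K(d) = 3 - (d + d)/(d + d) = 3 - 2*d/(2*d) = 3 - 2*d*1/(2*d) = 3 - 1*1 = 3 - 1 = 2)
j = -2 (j = -1*2 = -2)
j + ((t(-5) - 4) + (7 + 5))*(-22 - 33) = -2 + ((-5 - 4) + (7 + 5))*(-22 - 33) = -2 + (-9 + 12)*(-55) = -2 + 3*(-55) = -2 - 165 = -167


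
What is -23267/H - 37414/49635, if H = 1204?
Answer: -1199904001/59760540 ≈ -20.079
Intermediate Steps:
-23267/H - 37414/49635 = -23267/1204 - 37414/49635 = -1199904001/59760540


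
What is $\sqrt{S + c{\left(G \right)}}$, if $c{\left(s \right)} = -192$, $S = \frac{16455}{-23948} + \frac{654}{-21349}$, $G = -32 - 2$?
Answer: $\frac{i \sqrt{12593756530259296773}}{255632926} \approx 13.882 i$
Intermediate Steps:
$G = -34$
$S = - \frac{366959787}{511265852}$ ($S = 16455 \left(- \frac{1}{23948}\right) + 654 \left(- \frac{1}{21349}\right) = - \frac{16455}{23948} - \frac{654}{21349} = - \frac{366959787}{511265852} \approx -0.71775$)
$\sqrt{S + c{\left(G \right)}} = \sqrt{- \frac{366959787}{511265852} - 192} = \sqrt{- \frac{98530003371}{511265852}} = \frac{i \sqrt{12593756530259296773}}{255632926}$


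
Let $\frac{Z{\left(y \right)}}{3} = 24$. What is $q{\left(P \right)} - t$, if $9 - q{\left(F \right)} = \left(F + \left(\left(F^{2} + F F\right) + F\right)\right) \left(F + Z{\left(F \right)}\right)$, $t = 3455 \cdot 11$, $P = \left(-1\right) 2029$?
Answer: $16105336172$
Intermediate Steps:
$P = -2029$
$Z{\left(y \right)} = 72$ ($Z{\left(y \right)} = 3 \cdot 24 = 72$)
$t = 38005$
$q{\left(F \right)} = 9 - \left(72 + F\right) \left(2 F + 2 F^{2}\right)$ ($q{\left(F \right)} = 9 - \left(F + \left(\left(F^{2} + F F\right) + F\right)\right) \left(F + 72\right) = 9 - \left(F + \left(\left(F^{2} + F^{2}\right) + F\right)\right) \left(72 + F\right) = 9 - \left(F + \left(2 F^{2} + F\right)\right) \left(72 + F\right) = 9 - \left(F + \left(F + 2 F^{2}\right)\right) \left(72 + F\right) = 9 - \left(2 F + 2 F^{2}\right) \left(72 + F\right) = 9 - \left(72 + F\right) \left(2 F + 2 F^{2}\right)$)
$q{\left(P \right)} - t = \left(9 - 146 \left(-2029\right)^{2} - -292176 - 2 \left(-2029\right)^{3}\right) - 38005 = \left(9 - 601058786 + 292176 - -16706140778\right) - 38005 = \left(9 - 601058786 + 292176 + 16706140778\right) - 38005 = 16105374177 - 38005 = 16105336172$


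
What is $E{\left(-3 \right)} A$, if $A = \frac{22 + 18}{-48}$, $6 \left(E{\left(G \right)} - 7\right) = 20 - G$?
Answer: $- \frac{325}{36} \approx -9.0278$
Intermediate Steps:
$E{\left(G \right)} = \frac{31}{3} - \frac{G}{6}$ ($E{\left(G \right)} = 7 + \frac{20 - G}{6} = 7 - \left(- \frac{10}{3} + \frac{G}{6}\right) = \frac{31}{3} - \frac{G}{6}$)
$A = - \frac{5}{6}$ ($A = 40 \left(- \frac{1}{48}\right) = - \frac{5}{6} \approx -0.83333$)
$E{\left(-3 \right)} A = \left(\frac{31}{3} - - \frac{1}{2}\right) \left(- \frac{5}{6}\right) = \left(\frac{31}{3} + \frac{1}{2}\right) \left(- \frac{5}{6}\right) = \frac{65}{6} \left(- \frac{5}{6}\right) = - \frac{325}{36}$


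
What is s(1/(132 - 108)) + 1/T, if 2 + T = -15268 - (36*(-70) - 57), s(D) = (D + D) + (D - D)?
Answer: 1409/16924 ≈ 0.083255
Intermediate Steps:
s(D) = 2*D (s(D) = 2*D + 0 = 2*D)
T = -12693 (T = -2 + (-15268 - (36*(-70) - 57)) = -2 + (-15268 - (-2520 - 57)) = -2 + (-15268 - 1*(-2577)) = -2 + (-15268 + 2577) = -2 - 12691 = -12693)
s(1/(132 - 108)) + 1/T = 2/(132 - 108) + 1/(-12693) = 2/24 - 1/12693 = 2*(1/24) - 1/12693 = 1/12 - 1/12693 = 1409/16924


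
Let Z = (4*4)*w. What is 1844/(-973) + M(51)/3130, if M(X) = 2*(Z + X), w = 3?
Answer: -2789533/1522745 ≈ -1.8319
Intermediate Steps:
Z = 48 (Z = (4*4)*3 = 16*3 = 48)
M(X) = 96 + 2*X (M(X) = 2*(48 + X) = 96 + 2*X)
1844/(-973) + M(51)/3130 = 1844/(-973) + (96 + 2*51)/3130 = 1844*(-1/973) + (96 + 102)*(1/3130) = -1844/973 + 198*(1/3130) = -1844/973 + 99/1565 = -2789533/1522745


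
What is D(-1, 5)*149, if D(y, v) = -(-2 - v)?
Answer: 1043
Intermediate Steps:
D(y, v) = 2 + v
D(-1, 5)*149 = (2 + 5)*149 = 7*149 = 1043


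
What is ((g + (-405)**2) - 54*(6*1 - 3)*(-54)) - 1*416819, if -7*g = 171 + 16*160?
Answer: -1711053/7 ≈ -2.4444e+5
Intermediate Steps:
g = -2731/7 (g = -(171 + 16*160)/7 = -(171 + 2560)/7 = -1/7*2731 = -2731/7 ≈ -390.14)
((g + (-405)**2) - 54*(6*1 - 3)*(-54)) - 1*416819 = ((-2731/7 + (-405)**2) - 54*(6*1 - 3)*(-54)) - 1*416819 = ((-2731/7 + 164025) - 54*(6 - 3)*(-54)) - 416819 = (1145444/7 - 54*3*(-54)) - 416819 = (1145444/7 - 162*(-54)) - 416819 = (1145444/7 + 8748) - 416819 = 1206680/7 - 416819 = -1711053/7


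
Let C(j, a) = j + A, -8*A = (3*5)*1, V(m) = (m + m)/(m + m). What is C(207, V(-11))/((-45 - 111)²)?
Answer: 547/64896 ≈ 0.0084289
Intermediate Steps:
V(m) = 1 (V(m) = (2*m)/((2*m)) = (2*m)*(1/(2*m)) = 1)
A = -15/8 (A = -3*5/8 = -15/8 ≈ -1.8750)
C(j, a) = -15/8 + j (C(j, a) = j - 15/8 = -15/8 + j)
C(207, V(-11))/((-45 - 111)²) = (-15/8 + 207)/((-45 - 111)²) = 1641/(8*((-156)²)) = (1641/8)/24336 = (1641/8)*(1/24336) = 547/64896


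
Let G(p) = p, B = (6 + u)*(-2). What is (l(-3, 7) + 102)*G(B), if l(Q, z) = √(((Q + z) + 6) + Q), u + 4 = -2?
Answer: 0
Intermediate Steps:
u = -6 (u = -4 - 2 = -6)
B = 0 (B = (6 - 6)*(-2) = 0*(-2) = 0)
l(Q, z) = √(6 + z + 2*Q) (l(Q, z) = √((6 + Q + z) + Q) = √(6 + z + 2*Q))
(l(-3, 7) + 102)*G(B) = (√(6 + 7 + 2*(-3)) + 102)*0 = (√(6 + 7 - 6) + 102)*0 = (√7 + 102)*0 = (102 + √7)*0 = 0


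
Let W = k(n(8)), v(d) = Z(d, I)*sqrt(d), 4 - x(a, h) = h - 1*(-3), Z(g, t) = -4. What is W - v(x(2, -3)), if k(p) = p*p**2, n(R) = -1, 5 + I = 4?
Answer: 7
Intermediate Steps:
I = -1 (I = -5 + 4 = -1)
x(a, h) = 1 - h (x(a, h) = 4 - (h - 1*(-3)) = 4 - (h + 3) = 4 - (3 + h) = 4 + (-3 - h) = 1 - h)
k(p) = p**3
v(d) = -4*sqrt(d)
W = -1 (W = (-1)**3 = -1)
W - v(x(2, -3)) = -1 - (-4)*sqrt(1 - 1*(-3)) = -1 - (-4)*sqrt(1 + 3) = -1 - (-4)*sqrt(4) = -1 - (-4)*2 = -1 - 1*(-8) = -1 + 8 = 7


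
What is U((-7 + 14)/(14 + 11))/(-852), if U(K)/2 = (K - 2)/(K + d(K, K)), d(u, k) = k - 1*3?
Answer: -43/25986 ≈ -0.0016547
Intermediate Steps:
d(u, k) = -3 + k (d(u, k) = k - 3 = -3 + k)
U(K) = 2*(-2 + K)/(-3 + 2*K) (U(K) = 2*((K - 2)/(K + (-3 + K))) = 2*((-2 + K)/(-3 + 2*K)) = 2*(-2 + K)/(-3 + 2*K))
U((-7 + 14)/(14 + 11))/(-852) = (2*(-2 + (-7 + 14)/(14 + 11))/(-3 + 2*((-7 + 14)/(14 + 11))))/(-852) = (2*(-2 + 7/25)/(-3 + 2*(7/25)))*(-1/852) = (2*(-43/25)/(-3 + 14/25))*(-1/852) = (2*(-43/25)/(-61/25))*(-1/852) = (2*(-25/61)*(-43/25))*(-1/852) = (86/61)*(-1/852) = -43/25986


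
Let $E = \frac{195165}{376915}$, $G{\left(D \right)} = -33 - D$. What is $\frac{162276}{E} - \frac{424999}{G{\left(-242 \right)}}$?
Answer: $\frac{846692340335}{2719299} \approx 3.1136 \cdot 10^{5}$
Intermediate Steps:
$E = \frac{39033}{75383}$ ($E = 195165 \cdot \frac{1}{376915} = \frac{39033}{75383} \approx 0.5178$)
$\frac{162276}{E} - \frac{424999}{G{\left(-242 \right)}} = \frac{162276}{\frac{39033}{75383}} - \frac{424999}{-33 - -242} = 162276 \cdot \frac{75383}{39033} - \frac{424999}{-33 + 242} = \frac{4077617236}{13011} - \frac{424999}{209} = \frac{846692340335}{2719299}$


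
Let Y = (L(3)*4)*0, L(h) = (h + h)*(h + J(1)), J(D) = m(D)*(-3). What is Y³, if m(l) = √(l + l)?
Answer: 0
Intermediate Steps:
m(l) = √2*√l (m(l) = √(2*l) = √2*√l)
J(D) = -3*√2*√D (J(D) = (√2*√D)*(-3) = -3*√2*√D)
L(h) = 2*h*(h - 3*√2) (L(h) = (h + h)*(h - 3*√2*√1) = (2*h)*(h - 3*√2*1) = (2*h)*(h - 3*√2) = 2*h*(h - 3*√2))
Y = 0 (Y = ((2*3*(3 - 3*√2))*4)*0 = ((18 - 18*√2)*4)*0 = (72 - 72*√2)*0 = 0)
Y³ = 0³ = 0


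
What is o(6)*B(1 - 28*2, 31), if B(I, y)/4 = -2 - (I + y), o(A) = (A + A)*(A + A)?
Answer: 12672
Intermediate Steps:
o(A) = 4*A² (o(A) = (2*A)*(2*A) = 4*A²)
B(I, y) = -8 - 4*I - 4*y (B(I, y) = 4*(-2 - (I + y)) = 4*(-2 + (-I - y)) = 4*(-2 - I - y) = -8 - 4*I - 4*y)
o(6)*B(1 - 28*2, 31) = (4*6²)*(-8 - 4*(1 - 28*2) - 4*31) = (4*36)*(-8 - 4*(1 - 7*8) - 124) = 144*(-8 - 4*(1 - 56) - 124) = 144*(-8 - 4*(-55) - 124) = 144*(-8 + 220 - 124) = 144*88 = 12672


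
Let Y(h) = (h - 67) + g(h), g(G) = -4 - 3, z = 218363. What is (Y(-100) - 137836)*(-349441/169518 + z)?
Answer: -2554296642464965/84759 ≈ -3.0136e+10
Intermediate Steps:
g(G) = -7
Y(h) = -74 + h (Y(h) = (h - 67) - 7 = (-67 + h) - 7 = -74 + h)
(Y(-100) - 137836)*(-349441/169518 + z) = ((-74 - 100) - 137836)*(-349441/169518 + 218363) = (-174 - 137836)*(-349441*1/169518 + 218363) = -138010*(-349441/169518 + 218363) = -138010*37016109593/169518 = -2554296642464965/84759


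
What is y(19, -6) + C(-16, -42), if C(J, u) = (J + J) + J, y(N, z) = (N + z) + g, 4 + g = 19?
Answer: -20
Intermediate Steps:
g = 15 (g = -4 + 19 = 15)
y(N, z) = 15 + N + z (y(N, z) = (N + z) + 15 = 15 + N + z)
C(J, u) = 3*J (C(J, u) = 2*J + J = 3*J)
y(19, -6) + C(-16, -42) = (15 + 19 - 6) + 3*(-16) = 28 - 48 = -20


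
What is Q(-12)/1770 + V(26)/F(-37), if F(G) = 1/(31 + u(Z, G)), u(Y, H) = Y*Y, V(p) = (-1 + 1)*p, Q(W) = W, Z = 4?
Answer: -2/295 ≈ -0.0067797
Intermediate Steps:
V(p) = 0 (V(p) = 0*p = 0)
u(Y, H) = Y**2
F(G) = 1/47 (F(G) = 1/(31 + 4**2) = 1/(31 + 16) = 1/47)
Q(-12)/1770 + V(26)/F(-37) = -12/1770 + 0/(1/47) = -12*1/1770 + 0*47 = -2/295 + 0 = -2/295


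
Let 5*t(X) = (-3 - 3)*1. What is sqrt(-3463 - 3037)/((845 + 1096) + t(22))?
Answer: 50*I*sqrt(65)/9699 ≈ 0.041562*I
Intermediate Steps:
t(X) = -6/5 (t(X) = ((-3 - 3)*1)/5 = (-6*1)/5 = (1/5)*(-6) = -6/5)
sqrt(-3463 - 3037)/((845 + 1096) + t(22)) = sqrt(-3463 - 3037)/((845 + 1096) - 6/5) = sqrt(-6500)/(1941 - 6/5) = (10*I*sqrt(65))/(9699/5) = (10*I*sqrt(65))*(5/9699) = 50*I*sqrt(65)/9699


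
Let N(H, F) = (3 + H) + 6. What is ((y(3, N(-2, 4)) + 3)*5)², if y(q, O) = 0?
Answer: 225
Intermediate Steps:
N(H, F) = 9 + H
((y(3, N(-2, 4)) + 3)*5)² = ((0 + 3)*5)² = (3*5)² = 15² = 225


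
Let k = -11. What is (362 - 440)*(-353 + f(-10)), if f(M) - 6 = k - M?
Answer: 27144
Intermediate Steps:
f(M) = -5 - M (f(M) = 6 + (-11 - M) = -5 - M)
(362 - 440)*(-353 + f(-10)) = (362 - 440)*(-353 + (-5 - 1*(-10))) = -78*(-353 + (-5 + 10)) = -78*(-353 + 5) = -78*(-348) = 27144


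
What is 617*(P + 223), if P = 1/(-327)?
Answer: 44991640/327 ≈ 1.3759e+5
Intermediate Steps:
P = -1/327 ≈ -0.0030581
617*(P + 223) = 617*(-1/327 + 223) = 617*(72920/327) = 44991640/327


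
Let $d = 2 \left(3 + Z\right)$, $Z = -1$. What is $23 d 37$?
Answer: $3404$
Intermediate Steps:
$d = 4$ ($d = 2 \left(3 - 1\right) = 2 \cdot 2 = 4$)
$23 d 37 = 23 \cdot 4 \cdot 37 = 92 \cdot 37 = 3404$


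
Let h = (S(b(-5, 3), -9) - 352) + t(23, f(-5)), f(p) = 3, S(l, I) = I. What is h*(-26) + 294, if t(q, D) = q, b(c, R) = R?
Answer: 9082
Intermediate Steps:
h = -338 (h = (-9 - 352) + 23 = -361 + 23 = -338)
h*(-26) + 294 = -338*(-26) + 294 = 8788 + 294 = 9082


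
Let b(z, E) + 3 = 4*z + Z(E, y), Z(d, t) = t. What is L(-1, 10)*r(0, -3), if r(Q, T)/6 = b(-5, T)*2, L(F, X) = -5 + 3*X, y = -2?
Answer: -7500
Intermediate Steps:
b(z, E) = -5 + 4*z (b(z, E) = -3 + (4*z - 2) = -3 + (-2 + 4*z) = -5 + 4*z)
r(Q, T) = -300 (r(Q, T) = 6*((-5 + 4*(-5))*2) = 6*((-5 - 20)*2) = 6*(-25*2) = 6*(-50) = -300)
L(-1, 10)*r(0, -3) = (-5 + 3*10)*(-300) = (-5 + 30)*(-300) = 25*(-300) = -7500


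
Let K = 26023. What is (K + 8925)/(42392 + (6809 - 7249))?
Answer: 8737/10488 ≈ 0.83305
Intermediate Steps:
(K + 8925)/(42392 + (6809 - 7249)) = (26023 + 8925)/(42392 + (6809 - 7249)) = 34948/(42392 - 440) = 34948/41952 = 34948*(1/41952) = 8737/10488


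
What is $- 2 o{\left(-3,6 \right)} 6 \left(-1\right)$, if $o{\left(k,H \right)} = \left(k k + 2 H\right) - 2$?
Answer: $228$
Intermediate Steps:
$o{\left(k,H \right)} = -2 + k^{2} + 2 H$ ($o{\left(k,H \right)} = \left(k^{2} + 2 H\right) - 2 = -2 + k^{2} + 2 H$)
$- 2 o{\left(-3,6 \right)} 6 \left(-1\right) = - 2 \left(-2 + \left(-3\right)^{2} + 2 \cdot 6\right) 6 \left(-1\right) = - 2 \left(-2 + 9 + 12\right) 6 \left(-1\right) = \left(-2\right) 19 \cdot 6 \left(-1\right) = \left(-38\right) 6 \left(-1\right) = \left(-228\right) \left(-1\right) = 228$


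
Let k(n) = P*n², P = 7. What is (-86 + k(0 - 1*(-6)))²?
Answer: 27556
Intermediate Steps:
k(n) = 7*n²
(-86 + k(0 - 1*(-6)))² = (-86 + 7*(0 - 1*(-6))²)² = (-86 + 7*(0 + 6)²)² = (-86 + 7*6²)² = (-86 + 7*36)² = (-86 + 252)² = 166² = 27556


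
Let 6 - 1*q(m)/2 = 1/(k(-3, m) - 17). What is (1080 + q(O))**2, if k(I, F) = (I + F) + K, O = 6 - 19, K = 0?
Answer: 1298737444/1089 ≈ 1.1926e+6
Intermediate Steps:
O = -13
k(I, F) = F + I (k(I, F) = (I + F) + 0 = (F + I) + 0 = F + I)
q(m) = 12 - 2/(-20 + m) (q(m) = 12 - 2/((m - 3) - 17) = 12 - 2/((-3 + m) - 17) = 12 - 2/(-20 + m))
(1080 + q(O))**2 = (1080 + 2*(-121 + 6*(-13))/(-20 - 13))**2 = (1080 + 2*(-121 - 78)/(-33))**2 = (1080 + 2*(-1/33)*(-199))**2 = (1080 + 398/33)**2 = (36038/33)**2 = 1298737444/1089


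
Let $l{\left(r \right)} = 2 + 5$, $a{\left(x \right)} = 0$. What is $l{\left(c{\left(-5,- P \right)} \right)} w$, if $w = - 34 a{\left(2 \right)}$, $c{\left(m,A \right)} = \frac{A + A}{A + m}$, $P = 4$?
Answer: $0$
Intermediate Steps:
$c{\left(m,A \right)} = \frac{2 A}{A + m}$
$l{\left(r \right)} = 7$
$w = 0$ ($w = \left(-34\right) 0 = 0$)
$l{\left(c{\left(-5,- P \right)} \right)} w = 7 \cdot 0 = 0$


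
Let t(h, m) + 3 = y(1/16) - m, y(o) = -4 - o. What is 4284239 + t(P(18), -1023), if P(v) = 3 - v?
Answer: 68564079/16 ≈ 4.2853e+6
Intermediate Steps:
t(h, m) = -113/16 - m (t(h, m) = -3 + ((-4 - 1/16) - m) = -3 + (-65/16 - m) = -113/16 - m)
4284239 + t(P(18), -1023) = 4284239 + (-113/16 - 1*(-1023)) = 4284239 + (-113/16 + 1023) = 4284239 + 16255/16 = 68564079/16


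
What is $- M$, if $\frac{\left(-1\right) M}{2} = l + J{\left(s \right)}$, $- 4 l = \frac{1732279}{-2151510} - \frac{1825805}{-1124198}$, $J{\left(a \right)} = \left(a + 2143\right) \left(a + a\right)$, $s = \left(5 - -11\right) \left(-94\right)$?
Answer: $- \frac{4649057457525607837}{1209361619490} \approx -3.8442 \cdot 10^{6}$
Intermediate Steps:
$s = -1504$ ($s = \left(5 + 11\right) \left(-94\right) = 16 \left(-94\right) = -1504$)
$J{\left(a \right)} = 2 a \left(2143 + a\right)$ ($J{\left(a \right)} = \left(2143 + a\right) 2 a = 2 a \left(2143 + a\right)$)
$l = - \frac{495203282077}{2418723238980}$ ($l = - \frac{\frac{1732279}{-2151510} - \frac{1825805}{-1124198}}{4} = - \frac{1732279 \left(- \frac{1}{2151510}\right) - - \frac{1825805}{1124198}}{4} = - \frac{- \frac{1732279}{2151510} + \frac{1825805}{1124198}}{4} = \left(- \frac{1}{4}\right) \frac{495203282077}{604680809745} = - \frac{495203282077}{2418723238980} \approx -0.20474$)
$M = \frac{4649057457525607837}{1209361619490}$ ($M = - 2 \left(- \frac{495203282077}{2418723238980} + 2 \left(-1504\right) \left(2143 - 1504\right)\right) = - 2 \left(- \frac{495203282077}{2418723238980} + 2 \left(-1504\right) 639\right) = - 2 \left(- \frac{495203282077}{2418723238980} - 1922112\right) = \left(-2\right) \left(- \frac{4649057457525607837}{2418723238980}\right) = \frac{4649057457525607837}{1209361619490} \approx 3.8442 \cdot 10^{6}$)
$- M = \left(-1\right) \frac{4649057457525607837}{1209361619490} = - \frac{4649057457525607837}{1209361619490}$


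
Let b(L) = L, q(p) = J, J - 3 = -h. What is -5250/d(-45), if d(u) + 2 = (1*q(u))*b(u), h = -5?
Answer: 2625/181 ≈ 14.503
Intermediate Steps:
J = 8 (J = 3 - 1*(-5) = 3 + 5 = 8)
q(p) = 8
d(u) = -2 + 8*u (d(u) = -2 + (1*8)*u = -2 + 8*u)
-5250/d(-45) = -5250/(-2 + 8*(-45)) = -5250/(-2 - 360) = -5250/(-362) = -5250*(-1/362) = 2625/181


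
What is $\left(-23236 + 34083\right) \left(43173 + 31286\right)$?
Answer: $807656773$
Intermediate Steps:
$\left(-23236 + 34083\right) \left(43173 + 31286\right) = 10847 \cdot 74459 = 807656773$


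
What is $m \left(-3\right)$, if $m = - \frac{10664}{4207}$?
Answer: $\frac{31992}{4207} \approx 7.6045$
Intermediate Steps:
$m = - \frac{10664}{4207}$ ($m = \left(-10664\right) \frac{1}{4207} = - \frac{10664}{4207} \approx -2.5348$)
$m \left(-3\right) = \left(- \frac{10664}{4207}\right) \left(-3\right) = \frac{31992}{4207}$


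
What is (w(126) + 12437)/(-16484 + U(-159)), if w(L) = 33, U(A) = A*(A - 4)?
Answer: 12470/9433 ≈ 1.3220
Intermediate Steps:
U(A) = A*(-4 + A)
(w(126) + 12437)/(-16484 + U(-159)) = (33 + 12437)/(-16484 - 159*(-4 - 159)) = 12470/(-16484 - 159*(-163)) = 12470/(-16484 + 25917) = 12470/9433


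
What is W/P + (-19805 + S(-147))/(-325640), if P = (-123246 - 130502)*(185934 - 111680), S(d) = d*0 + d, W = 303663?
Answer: 46979098553633/766955631494360 ≈ 0.061254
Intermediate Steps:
S(d) = d (S(d) = 0 + d = d)
P = -18841803992 (P = -253748*74254 = -18841803992)
W/P + (-19805 + S(-147))/(-325640) = 303663/(-18841803992) + (-19805 - 147)/(-325640) = 303663*(-1/18841803992) - 19952*(-1/325640) = -303663/18841803992 + 2494/40705 = 46979098553633/766955631494360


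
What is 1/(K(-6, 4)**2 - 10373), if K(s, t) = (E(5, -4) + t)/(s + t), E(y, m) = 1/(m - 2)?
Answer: -144/1493183 ≈ -9.6438e-5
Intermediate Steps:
E(y, m) = 1/(-2 + m)
K(s, t) = (-1/6 + t)/(s + t) (K(s, t) = (1/(-2 - 4) + t)/(s + t) = (1/(-6) + t)/(s + t) = (-1/6 + t)/(s + t))
1/(K(-6, 4)**2 - 10373) = 1/(((-1/6 + 4)/(-6 + 4))**2 - 10373) = 1/(((23/6)/(-2))**2 - 10373) = 1/((-1/2*23/6)**2 - 10373) = 1/((-23/12)**2 - 10373) = 1/(529/144 - 10373) = 1/(-1493183/144) = -144/1493183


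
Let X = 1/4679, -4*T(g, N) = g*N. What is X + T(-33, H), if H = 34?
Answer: 2624921/9358 ≈ 280.50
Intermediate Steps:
T(g, N) = -N*g/4 (T(g, N) = -g*N/4 = -N*g/4)
X = 1/4679 ≈ 0.00021372
X + T(-33, H) = 1/4679 - 1/4*34*(-33) = 1/4679 + 561/2 = 2624921/9358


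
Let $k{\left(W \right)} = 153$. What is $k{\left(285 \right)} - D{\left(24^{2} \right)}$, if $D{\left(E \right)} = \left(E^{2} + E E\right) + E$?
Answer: $-663975$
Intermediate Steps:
$D{\left(E \right)} = E + 2 E^{2}$ ($D{\left(E \right)} = \left(E^{2} + E^{2}\right) + E = 2 E^{2} + E = E + 2 E^{2}$)
$k{\left(285 \right)} - D{\left(24^{2} \right)} = 153 - 24^{2} \left(1 + 2 \cdot 24^{2}\right) = 153 - 576 \left(1 + 2 \cdot 576\right) = 153 - 576 \left(1 + 1152\right) = 153 - 576 \cdot 1153 = 153 - 664128 = -663975$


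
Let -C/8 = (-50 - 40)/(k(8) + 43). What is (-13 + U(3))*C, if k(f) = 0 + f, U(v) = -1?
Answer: -3360/17 ≈ -197.65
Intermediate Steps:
k(f) = f
C = 240/17 (C = -8*(-50 - 40)/(8 + 43) = -(-720)/51 = -8*(-30/17) = 240/17 ≈ 14.118)
(-13 + U(3))*C = (-13 - 1)*(240/17) = -14*240/17 = -3360/17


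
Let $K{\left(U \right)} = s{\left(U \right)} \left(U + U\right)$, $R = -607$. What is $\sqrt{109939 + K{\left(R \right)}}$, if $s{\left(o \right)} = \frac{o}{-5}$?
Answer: $\frac{i \sqrt{936015}}{5} \approx 193.5 i$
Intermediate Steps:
$s{\left(o \right)} = - \frac{o}{5}$ ($s{\left(o \right)} = o \left(- \frac{1}{5}\right) = - \frac{o}{5}$)
$K{\left(U \right)} = - \frac{2 U^{2}}{5}$ ($K{\left(U \right)} = - \frac{U}{5} \left(U + U\right) = - \frac{U}{5} \cdot 2 U = - \frac{2 U^{2}}{5}$)
$\sqrt{109939 + K{\left(R \right)}} = \sqrt{109939 - \frac{2 \left(-607\right)^{2}}{5}} = \sqrt{109939 - \frac{736898}{5}} = \sqrt{- \frac{187203}{5}} = \frac{i \sqrt{936015}}{5}$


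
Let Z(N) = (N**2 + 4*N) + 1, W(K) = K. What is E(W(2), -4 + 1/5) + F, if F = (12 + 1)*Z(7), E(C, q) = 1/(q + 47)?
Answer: 219029/216 ≈ 1014.0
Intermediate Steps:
Z(N) = 1 + N**2 + 4*N
E(C, q) = 1/(47 + q)
F = 1014 (F = (12 + 1)*(1 + 7**2 + 4*7) = 13*(1 + 49 + 28) = 13*78 = 1014)
E(W(2), -4 + 1/5) + F = 1/(47 + (-4 + 1/5)) + 1014 = 1/(47 - 19/5) + 1014 = 1/(216/5) + 1014 = 5/216 + 1014 = 219029/216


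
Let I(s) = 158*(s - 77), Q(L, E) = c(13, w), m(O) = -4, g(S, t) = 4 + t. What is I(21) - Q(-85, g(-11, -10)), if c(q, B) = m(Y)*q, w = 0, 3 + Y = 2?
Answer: -8796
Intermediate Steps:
Y = -1 (Y = -3 + 2 = -1)
c(q, B) = -4*q
Q(L, E) = -52 (Q(L, E) = -4*13 = -52)
I(s) = -12166 + 158*s (I(s) = 158*(-77 + s) = -12166 + 158*s)
I(21) - Q(-85, g(-11, -10)) = (-12166 + 158*21) - 1*(-52) = (-12166 + 3318) + 52 = -8848 + 52 = -8796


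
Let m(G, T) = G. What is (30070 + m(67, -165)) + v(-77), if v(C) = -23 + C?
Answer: 30037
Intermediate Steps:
(30070 + m(67, -165)) + v(-77) = (30070 + 67) + (-23 - 77) = 30137 - 100 = 30037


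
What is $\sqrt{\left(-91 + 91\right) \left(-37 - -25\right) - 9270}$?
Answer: $3 i \sqrt{1030} \approx 96.281 i$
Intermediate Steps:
$\sqrt{\left(-91 + 91\right) \left(-37 - -25\right) - 9270} = \sqrt{0 \left(-37 + 25\right) - 9270} = \sqrt{0 \left(-12\right) - 9270} = \sqrt{0 - 9270} = \sqrt{-9270} = 3 i \sqrt{1030}$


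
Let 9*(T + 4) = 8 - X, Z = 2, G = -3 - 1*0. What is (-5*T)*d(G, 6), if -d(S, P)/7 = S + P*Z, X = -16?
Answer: -420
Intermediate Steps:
G = -3 (G = -3 + 0 = -3)
d(S, P) = -14*P - 7*S (d(S, P) = -7*(S + P*2) = -7*(S + 2*P) = -14*P - 7*S)
T = -4/3 (T = -4 + (8 - 1*(-16))/9 = -4 + (8 + 16)/9 = -4 + (⅑)*24 = -4 + 8/3 = -4/3 ≈ -1.3333)
(-5*T)*d(G, 6) = (-5*(-4/3))*(-14*6 - 7*(-3)) = 20*(-84 + 21)/3 = (20/3)*(-63) = -420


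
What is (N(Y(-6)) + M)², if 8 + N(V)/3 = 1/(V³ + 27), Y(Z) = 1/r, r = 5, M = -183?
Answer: 487842180849/11397376 ≈ 42803.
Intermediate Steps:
Y(Z) = ⅕ (Y(Z) = 1/5 = ⅕)
N(V) = -24 + 3/(27 + V³) (N(V) = -24 + 3/(V³ + 27) = -24 + 3/(27 + V³))
(N(Y(-6)) + M)² = (3*(-215 - 8*(⅕)³)/(27 + (⅕)³) - 183)² = (3*(-215 - 8*1/125)/(27 + 1/125) - 183)² = (3*(-215 - 8/125)/(3376/125) - 183)² = (3*(125/3376)*(-26883/125) - 183)² = (-80649/3376 - 183)² = (-698457/3376)² = 487842180849/11397376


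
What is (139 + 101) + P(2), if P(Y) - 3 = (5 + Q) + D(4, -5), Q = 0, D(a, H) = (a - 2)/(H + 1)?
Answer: 495/2 ≈ 247.50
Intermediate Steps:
D(a, H) = (-2 + a)/(1 + H)
P(Y) = 15/2 (P(Y) = 3 + ((5 + 0) + (-2 + 4)/(1 - 5)) = 3 + (5 + 2/(-4)) = 3 + (5 - ¼*2) = 3 + (5 - ½) = 3 + 9/2 = 15/2)
(139 + 101) + P(2) = (139 + 101) + 15/2 = 240 + 15/2 = 495/2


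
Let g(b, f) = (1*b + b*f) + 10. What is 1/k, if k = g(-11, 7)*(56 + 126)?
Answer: -1/14196 ≈ -7.0442e-5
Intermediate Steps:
g(b, f) = 10 + b + b*f (g(b, f) = (b + b*f) + 10 = 10 + b + b*f)
k = -14196 (k = (10 - 11 - 11*7)*(56 + 126) = (10 - 11 - 77)*182 = -78*182 = -14196)
1/k = 1/(-14196) = -1/14196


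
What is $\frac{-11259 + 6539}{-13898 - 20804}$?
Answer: $\frac{2360}{17351} \approx 0.13602$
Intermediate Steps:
$\frac{-11259 + 6539}{-13898 - 20804} = - \frac{4720}{-34702} = \left(-4720\right) \left(- \frac{1}{34702}\right) = \frac{2360}{17351}$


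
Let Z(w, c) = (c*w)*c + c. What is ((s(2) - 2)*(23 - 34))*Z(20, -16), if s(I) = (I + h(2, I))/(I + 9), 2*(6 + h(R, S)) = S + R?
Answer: 122496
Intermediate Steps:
h(R, S) = -6 + R/2 + S/2 (h(R, S) = -6 + (S + R)/2 = -6 + (R + S)/2 = -6 + (R/2 + S/2) = -6 + R/2 + S/2)
s(I) = (-5 + 3*I/2)/(9 + I) (s(I) = (I + (-6 + (1/2)*2 + I/2))/(I + 9) = (I + (-6 + 1 + I/2))/(9 + I) = (I + (-5 + I/2))/(9 + I) = (-5 + 3*I/2)/(9 + I))
Z(w, c) = c + w*c**2 (Z(w, c) = w*c**2 + c = c + w*c**2)
((s(2) - 2)*(23 - 34))*Z(20, -16) = (((-10 + 3*2)/(2*(9 + 2)) - 2)*(23 - 34))*(-16*(1 - 16*20)) = (((1/2)*(-10 + 6)/11 - 2)*(-11))*(-16*(1 - 320)) = (((1/2)*(1/11)*(-4) - 2)*(-11))*(-16*(-319)) = ((-2/11 - 2)*(-11))*5104 = -24/11*(-11)*5104 = 24*5104 = 122496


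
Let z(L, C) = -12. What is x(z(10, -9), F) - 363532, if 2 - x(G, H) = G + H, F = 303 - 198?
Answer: -363623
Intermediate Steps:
F = 105
x(G, H) = 2 - G - H (x(G, H) = 2 - (G + H) = 2 + (-G - H) = 2 - G - H)
x(z(10, -9), F) - 363532 = (2 - 1*(-12) - 1*105) - 363532 = (2 + 12 - 105) - 363532 = -91 - 363532 = -363623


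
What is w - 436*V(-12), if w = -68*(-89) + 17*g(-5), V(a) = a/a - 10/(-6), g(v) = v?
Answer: 14413/3 ≈ 4804.3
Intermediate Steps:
V(a) = 8/3 (V(a) = 1 - 10*(-1/6) = 1 + 5/3 = 8/3)
w = 5967 (w = -68*(-89) + 17*(-5) = 6052 - 85 = 5967)
w - 436*V(-12) = 5967 - 436*8/3 = 5967 - 3488/3 = 14413/3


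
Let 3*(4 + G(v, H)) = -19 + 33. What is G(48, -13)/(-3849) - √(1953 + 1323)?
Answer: -2/11547 - 6*√91 ≈ -57.237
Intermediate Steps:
G(v, H) = ⅔ (G(v, H) = -4 + (-19 + 33)/3 = -4 + (⅓)*14 = -4 + 14/3 = ⅔)
G(48, -13)/(-3849) - √(1953 + 1323) = (⅔)/(-3849) - √(1953 + 1323) = (⅔)*(-1/3849) - √3276 = -2/11547 - 6*√91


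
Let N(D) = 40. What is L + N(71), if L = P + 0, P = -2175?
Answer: -2135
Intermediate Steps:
L = -2175 (L = -2175 + 0 = -2175)
L + N(71) = -2175 + 40 = -2135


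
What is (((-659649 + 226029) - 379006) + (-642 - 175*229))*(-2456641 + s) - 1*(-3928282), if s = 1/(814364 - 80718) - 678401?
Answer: 1962701188480053105/733646 ≈ 2.6753e+12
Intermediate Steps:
s = -497706180045/733646 (s = 1/733646 - 678401 = -497706180045/733646 ≈ -6.7840e+5)
(((-659649 + 226029) - 379006) + (-642 - 175*229))*(-2456641 + s) - 1*(-3928282) = (((-659649 + 226029) - 379006) + (-642 - 175*229))*(-2456641 - 497706180045/733646) - 1*(-3928282) = ((-433620 - 379006) + (-642 - 40075))*(-2300011023131/733646) + 3928282 = (-812626 - 40717)*(-2300011023131/733646) + 3928282 = -853343*(-2300011023131/733646) + 3928282 = 1962698306511676933/733646 + 3928282 = 1962701188480053105/733646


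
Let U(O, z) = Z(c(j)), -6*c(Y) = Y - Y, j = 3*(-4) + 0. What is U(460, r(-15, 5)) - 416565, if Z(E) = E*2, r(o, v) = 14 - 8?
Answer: -416565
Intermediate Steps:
r(o, v) = 6
j = -12 (j = -12 + 0 = -12)
c(Y) = 0 (c(Y) = -(Y - Y)/6 = -1/6*0 = 0)
Z(E) = 2*E
U(O, z) = 0 (U(O, z) = 2*0 = 0)
U(460, r(-15, 5)) - 416565 = 0 - 416565 = -416565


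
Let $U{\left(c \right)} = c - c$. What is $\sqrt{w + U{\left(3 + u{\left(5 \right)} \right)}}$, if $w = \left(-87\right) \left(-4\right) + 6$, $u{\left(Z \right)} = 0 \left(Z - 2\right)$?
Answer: $\sqrt{354} \approx 18.815$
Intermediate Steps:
$u{\left(Z \right)} = 0$ ($u{\left(Z \right)} = 0 \left(-2 + Z\right) = 0$)
$U{\left(c \right)} = 0$
$w = 354$ ($w = 348 + 6 = 354$)
$\sqrt{w + U{\left(3 + u{\left(5 \right)} \right)}} = \sqrt{354 + 0} = \sqrt{354}$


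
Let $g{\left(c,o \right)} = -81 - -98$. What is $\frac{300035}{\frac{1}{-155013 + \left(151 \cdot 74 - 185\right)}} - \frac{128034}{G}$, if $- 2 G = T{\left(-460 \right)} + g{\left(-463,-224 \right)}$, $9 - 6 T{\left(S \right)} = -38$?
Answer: $- \frac{6438622348752}{149} \approx -4.3212 \cdot 10^{10}$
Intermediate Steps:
$g{\left(c,o \right)} = 17$ ($g{\left(c,o \right)} = -81 + 98 = 17$)
$T{\left(S \right)} = \frac{47}{6}$ ($T{\left(S \right)} = \frac{3}{2} - - \frac{19}{3} = \frac{3}{2} + \frac{19}{3} = \frac{47}{6}$)
$G = - \frac{149}{12}$ ($G = - \frac{\frac{47}{6} + 17}{2} = \left(- \frac{1}{2}\right) \frac{149}{6} = - \frac{149}{12} \approx -12.417$)
$\frac{300035}{\frac{1}{-155013 + \left(151 \cdot 74 - 185\right)}} - \frac{128034}{G} = \frac{300035}{\frac{1}{-155013 + \left(151 \cdot 74 - 185\right)}} - \frac{128034}{- \frac{149}{12}} = \frac{300035}{\frac{1}{-155013 + \left(11174 - 185\right)}} - - \frac{1536408}{149} = \frac{300035}{\frac{1}{-155013 + 10989}} + \frac{1536408}{149} = \frac{300035}{\frac{1}{-144024}} + \frac{1536408}{149} = \frac{300035}{- \frac{1}{144024}} + \frac{1536408}{149} = 300035 \left(-144024\right) + \frac{1536408}{149} = -43212240840 + \frac{1536408}{149} = - \frac{6438622348752}{149}$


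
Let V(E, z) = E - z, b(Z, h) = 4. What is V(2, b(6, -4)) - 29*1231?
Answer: -35701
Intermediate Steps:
V(2, b(6, -4)) - 29*1231 = (2 - 1*4) - 29*1231 = (2 - 4) - 35699 = -2 - 35699 = -35701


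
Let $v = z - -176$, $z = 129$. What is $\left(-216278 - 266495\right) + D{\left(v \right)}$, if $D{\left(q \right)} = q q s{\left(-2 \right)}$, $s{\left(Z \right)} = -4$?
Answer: $-854873$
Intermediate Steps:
$v = 305$ ($v = 129 - -176 = 129 + 176 = 305$)
$D{\left(q \right)} = - 4 q^{2}$ ($D{\left(q \right)} = q q \left(-4\right) = q^{2} \left(-4\right) = - 4 q^{2}$)
$\left(-216278 - 266495\right) + D{\left(v \right)} = \left(-216278 - 266495\right) - 4 \cdot 305^{2} = -482773 - 372100 = -854873$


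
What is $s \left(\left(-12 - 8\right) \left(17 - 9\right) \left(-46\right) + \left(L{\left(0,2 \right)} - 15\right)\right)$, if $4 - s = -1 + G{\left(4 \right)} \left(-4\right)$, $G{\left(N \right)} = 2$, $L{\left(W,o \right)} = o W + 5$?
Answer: $95550$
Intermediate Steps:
$L{\left(W,o \right)} = 5 + W o$ ($L{\left(W,o \right)} = W o + 5 = 5 + W o$)
$s = 13$ ($s = 4 - \left(-1 + 2 \left(-4\right)\right) = 4 - \left(-1 - 8\right) = 4 - -9 = 4 + 9 = 13$)
$s \left(\left(-12 - 8\right) \left(17 - 9\right) \left(-46\right) + \left(L{\left(0,2 \right)} - 15\right)\right) = 13 \left(\left(-12 - 8\right) \left(17 - 9\right) \left(-46\right) + \left(\left(5 + 0 \cdot 2\right) - 15\right)\right) = 13 \left(\left(-20\right) 8 \left(-46\right) + \left(\left(5 + 0\right) - 15\right)\right) = 13 \left(\left(-160\right) \left(-46\right) + \left(5 - 15\right)\right) = 13 \left(7360 - 10\right) = 13 \cdot 7350 = 95550$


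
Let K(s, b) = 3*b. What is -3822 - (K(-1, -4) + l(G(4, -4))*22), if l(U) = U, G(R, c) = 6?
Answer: -3942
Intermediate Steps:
-3822 - (K(-1, -4) + l(G(4, -4))*22) = -3822 - (3*(-4) + 6*22) = -3822 - (-12 + 132) = -3822 - 1*120 = -3822 - 120 = -3942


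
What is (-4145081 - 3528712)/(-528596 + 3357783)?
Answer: -7673793/2829187 ≈ -2.7124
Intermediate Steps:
(-4145081 - 3528712)/(-528596 + 3357783) = -7673793/2829187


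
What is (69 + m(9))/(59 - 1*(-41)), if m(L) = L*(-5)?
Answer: 6/25 ≈ 0.24000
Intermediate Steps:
m(L) = -5*L
(69 + m(9))/(59 - 1*(-41)) = (69 - 5*9)/(59 - 1*(-41)) = (69 - 45)/(59 + 41) = 24/100 = (1/100)*24 = 6/25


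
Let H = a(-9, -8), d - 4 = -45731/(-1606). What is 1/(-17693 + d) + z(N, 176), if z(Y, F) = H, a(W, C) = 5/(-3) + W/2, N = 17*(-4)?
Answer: -1049433347/170176818 ≈ -6.1667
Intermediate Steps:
d = 52155/1606 (d = 4 - 45731/(-1606) = 4 - 45731*(-1/1606) = 4 + 45731/1606 = 52155/1606 ≈ 32.475)
N = -68
a(W, C) = -5/3 + W/2 (a(W, C) = 5*(-1/3) + W*(1/2) = -5/3 + W/2)
H = -37/6 (H = -5/3 + (1/2)*(-9) = -5/3 - 9/2 = -37/6 ≈ -6.1667)
z(Y, F) = -37/6
1/(-17693 + d) + z(N, 176) = 1/(-17693 + 52155/1606) - 37/6 = 1/(-28362803/1606) - 37/6 = -1606/28362803 - 37/6 = -1049433347/170176818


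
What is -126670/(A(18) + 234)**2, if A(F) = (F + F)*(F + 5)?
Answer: -63335/563922 ≈ -0.11231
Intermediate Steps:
A(F) = 2*F*(5 + F) (A(F) = (2*F)*(5 + F) = 2*F*(5 + F))
-126670/(A(18) + 234)**2 = -126670/(2*18*(5 + 18) + 234)**2 = -126670/(2*18*23 + 234)**2 = -126670/(828 + 234)**2 = -126670/(1062**2) = -126670/1127844 = -126670*1/1127844 = -63335/563922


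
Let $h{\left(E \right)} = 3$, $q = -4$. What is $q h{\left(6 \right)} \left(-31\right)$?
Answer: $372$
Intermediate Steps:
$q h{\left(6 \right)} \left(-31\right) = \left(-4\right) 3 \left(-31\right) = \left(-12\right) \left(-31\right) = 372$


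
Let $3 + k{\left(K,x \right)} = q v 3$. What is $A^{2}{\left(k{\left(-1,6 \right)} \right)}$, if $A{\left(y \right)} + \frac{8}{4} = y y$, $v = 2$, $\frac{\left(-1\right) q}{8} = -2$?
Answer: $74770609$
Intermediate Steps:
$q = 16$ ($q = \left(-8\right) \left(-2\right) = 16$)
$k{\left(K,x \right)} = 93$ ($k{\left(K,x \right)} = -3 + 16 \cdot 2 \cdot 3 = -3 + 32 \cdot 3 = -3 + 96 = 93$)
$A{\left(y \right)} = -2 + y^{2}$ ($A{\left(y \right)} = -2 + y y = -2 + y^{2}$)
$A^{2}{\left(k{\left(-1,6 \right)} \right)} = \left(-2 + 93^{2}\right)^{2} = \left(-2 + 8649\right)^{2} = 8647^{2} = 74770609$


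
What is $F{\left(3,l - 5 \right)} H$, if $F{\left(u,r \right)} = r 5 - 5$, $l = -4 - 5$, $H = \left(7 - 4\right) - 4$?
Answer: $75$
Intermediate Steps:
$H = -1$ ($H = 3 - 4 = -1$)
$l = -9$
$F{\left(u,r \right)} = -5 + 5 r$ ($F{\left(u,r \right)} = 5 r - 5 = -5 + 5 r$)
$F{\left(3,l - 5 \right)} H = \left(-5 + 5 \left(-9 - 5\right)\right) \left(-1\right) = \left(-5 + 5 \left(-14\right)\right) \left(-1\right) = \left(-5 - 70\right) \left(-1\right) = \left(-75\right) \left(-1\right) = 75$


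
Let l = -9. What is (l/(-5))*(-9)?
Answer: -81/5 ≈ -16.200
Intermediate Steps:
(l/(-5))*(-9) = -9/(-5)*(-9) = -9*(-1/5)*(-9) = (9/5)*(-9) = -81/5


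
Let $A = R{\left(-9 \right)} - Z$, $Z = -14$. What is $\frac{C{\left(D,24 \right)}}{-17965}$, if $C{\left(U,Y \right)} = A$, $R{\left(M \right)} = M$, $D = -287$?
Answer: $- \frac{1}{3593} \approx -0.00027832$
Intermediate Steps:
$A = 5$ ($A = -9 - -14 = -9 + 14 = 5$)
$C{\left(U,Y \right)} = 5$
$\frac{C{\left(D,24 \right)}}{-17965} = \frac{5}{-17965} = 5 \left(- \frac{1}{17965}\right) = - \frac{1}{3593}$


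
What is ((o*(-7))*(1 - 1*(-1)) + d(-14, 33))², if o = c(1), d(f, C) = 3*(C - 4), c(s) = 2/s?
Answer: 3481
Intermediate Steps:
d(f, C) = -12 + 3*C (d(f, C) = 3*(-4 + C) = -12 + 3*C)
o = 2 (o = 2/1 = 2*1 = 2)
((o*(-7))*(1 - 1*(-1)) + d(-14, 33))² = ((2*(-7))*(1 - 1*(-1)) + (-12 + 3*33))² = (-14*(1 + 1) + (-12 + 99))² = (-14*2 + 87)² = (-28 + 87)² = 59² = 3481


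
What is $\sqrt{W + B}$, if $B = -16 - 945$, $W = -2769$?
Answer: $i \sqrt{3730} \approx 61.074 i$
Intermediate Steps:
$B = -961$ ($B = -16 - 945 = -961$)
$\sqrt{W + B} = \sqrt{-2769 - 961} = \sqrt{-3730} = i \sqrt{3730}$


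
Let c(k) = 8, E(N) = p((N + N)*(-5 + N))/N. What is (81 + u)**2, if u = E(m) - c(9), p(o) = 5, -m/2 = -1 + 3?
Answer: 82369/16 ≈ 5148.1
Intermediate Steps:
m = -4 (m = -2*(-1 + 3) = -2*2 = -4)
E(N) = 5/N
u = -37/4 (u = 5/(-4) - 1*8 = 5*(-1/4) - 8 = -5/4 - 8 = -37/4 ≈ -9.2500)
(81 + u)**2 = (81 - 37/4)**2 = (287/4)**2 = 82369/16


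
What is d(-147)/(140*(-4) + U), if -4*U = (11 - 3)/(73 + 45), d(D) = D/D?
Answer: -59/33041 ≈ -0.0017857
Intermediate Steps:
d(D) = 1
U = -1/59 (U = -(11 - 3)/(4*(73 + 45)) = -2/118 = -1/4*4/59 = -1/59 ≈ -0.016949)
d(-147)/(140*(-4) + U) = 1/(140*(-4) - 1/59) = 1/(-560 - 1/59) = 1/(-33041/59) = 1*(-59/33041) = -59/33041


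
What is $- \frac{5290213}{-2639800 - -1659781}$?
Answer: $\frac{5290213}{980019} \approx 5.3981$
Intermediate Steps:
$- \frac{5290213}{-2639800 - -1659781} = - \frac{5290213}{-2639800 + 1659781} = - \frac{5290213}{-980019} = \left(-5290213\right) \left(- \frac{1}{980019}\right) = \frac{5290213}{980019}$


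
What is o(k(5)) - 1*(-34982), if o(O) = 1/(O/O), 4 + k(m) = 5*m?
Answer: 34983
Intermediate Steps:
k(m) = -4 + 5*m
o(O) = 1 (o(O) = 1/1 = 1)
o(k(5)) - 1*(-34982) = 1 - 1*(-34982) = 1 + 34982 = 34983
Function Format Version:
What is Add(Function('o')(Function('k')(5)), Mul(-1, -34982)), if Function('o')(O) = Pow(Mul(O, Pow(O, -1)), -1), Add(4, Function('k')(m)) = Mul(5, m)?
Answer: 34983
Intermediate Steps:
Function('k')(m) = Add(-4, Mul(5, m))
Function('o')(O) = 1 (Function('o')(O) = Pow(1, -1) = 1)
Add(Function('o')(Function('k')(5)), Mul(-1, -34982)) = Add(1, Mul(-1, -34982)) = Add(1, 34982) = 34983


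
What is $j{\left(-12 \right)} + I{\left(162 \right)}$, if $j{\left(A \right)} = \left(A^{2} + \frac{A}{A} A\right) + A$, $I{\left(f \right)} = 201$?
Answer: $321$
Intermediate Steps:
$j{\left(A \right)} = A^{2} + 2 A$ ($j{\left(A \right)} = \left(A^{2} + 1 A\right) + A = \left(A^{2} + A\right) + A = \left(A + A^{2}\right) + A = A^{2} + 2 A$)
$j{\left(-12 \right)} + I{\left(162 \right)} = - 12 \left(2 - 12\right) + 201 = \left(-12\right) \left(-10\right) + 201 = 120 + 201 = 321$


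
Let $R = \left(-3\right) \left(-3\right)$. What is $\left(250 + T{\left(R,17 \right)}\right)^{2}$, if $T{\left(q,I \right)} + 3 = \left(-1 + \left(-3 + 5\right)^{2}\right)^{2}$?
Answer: $65536$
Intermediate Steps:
$R = 9$
$T{\left(q,I \right)} = 6$ ($T{\left(q,I \right)} = -3 + \left(-1 + \left(-3 + 5\right)^{2}\right)^{2} = -3 + \left(-1 + 2^{2}\right)^{2} = -3 + \left(-1 + 4\right)^{2} = -3 + 3^{2} = -3 + 9 = 6$)
$\left(250 + T{\left(R,17 \right)}\right)^{2} = \left(250 + 6\right)^{2} = 256^{2} = 65536$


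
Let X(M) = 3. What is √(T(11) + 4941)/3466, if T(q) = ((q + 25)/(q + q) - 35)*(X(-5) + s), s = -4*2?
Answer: √618046/38126 ≈ 0.020620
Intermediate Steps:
s = -8
T(q) = 175 - 5*(25 + q)/(2*q) (T(q) = ((q + 25)/(q + q) - 35)*(3 - 8) = ((25 + q)/((2*q)) - 35)*(-5) = ((25 + q)*(1/(2*q)) - 35)*(-5) = ((25 + q)/(2*q) - 35)*(-5) = (-35 + (25 + q)/(2*q))*(-5) = 175 - 5*(25 + q)/(2*q))
√(T(11) + 4941)/3466 = √((5/2)*(-25 + 69*11)/11 + 4941)/3466 = √((5/2)*(1/11)*(-25 + 759) + 4941)*(1/3466) = √((5/2)*(1/11)*734 + 4941)*(1/3466) = √(1835/11 + 4941)*(1/3466) = √(56186/11)*(1/3466) = (√618046/11)*(1/3466) = √618046/38126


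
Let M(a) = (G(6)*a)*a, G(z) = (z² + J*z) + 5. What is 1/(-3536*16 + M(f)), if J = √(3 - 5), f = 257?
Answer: -I/(-2651433*I + 396294*√2) ≈ 3.6102e-7 - 7.6311e-8*I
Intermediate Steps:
J = I*√2 (J = √(-2) = I*√2 ≈ 1.4142*I)
G(z) = 5 + z² + I*z*√2 (G(z) = (z² + (I*√2)*z) + 5 = (z² + I*z*√2) + 5 = 5 + z² + I*z*√2)
M(a) = a²*(41 + 6*I*√2) (M(a) = ((5 + 6² + I*6*√2)*a)*a = ((5 + 36 + 6*I*√2)*a)*a = ((41 + 6*I*√2)*a)*a = (a*(41 + 6*I*√2))*a = a²*(41 + 6*I*√2))
1/(-3536*16 + M(f)) = 1/(-3536*16 + 257²*(41 + 6*I*√2)) = 1/(-56576 + 66049*(41 + 6*I*√2)) = 1/(-56576 + (2708009 + 396294*I*√2)) = 1/(2651433 + 396294*I*√2)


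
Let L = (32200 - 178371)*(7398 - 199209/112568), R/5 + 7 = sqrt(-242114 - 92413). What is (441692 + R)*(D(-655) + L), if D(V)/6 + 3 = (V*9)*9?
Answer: -53764991059619226933/112568 - 608673598059345*I*sqrt(334527)/112568 ≈ -4.7762e+14 - 3.1274e+12*I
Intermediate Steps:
R = -35 + 5*I*sqrt(334527) (R = -35 + 5*sqrt(-242114 - 92413) = -35 + 5*sqrt(-334527) = -35 + 5*(I*sqrt(334527)) = -35 + 5*I*sqrt(334527) ≈ -35.0 + 2891.9*I)
D(V) = -18 + 486*V (D(V) = -18 + 6*((V*9)*9) = -18 + 6*((9*V)*9) = -18 + 6*(81*V) = -18 + 486*V)
L = -121698883814205/112568 (L = -146171*(7398 - 199209*1/112568) = -146171*(7398 - 199209/112568) = -146171*832578855/112568 = -121698883814205/112568 ≈ -1.0811e+9)
(441692 + R)*(D(-655) + L) = (441692 + (-35 + 5*I*sqrt(334527)))*((-18 + 486*(-655)) - 121698883814205/112568) = (441657 + 5*I*sqrt(334527))*((-18 - 318330) - 121698883814205/112568) = (441657 + 5*I*sqrt(334527))*(-318348 - 121698883814205/112568) = (441657 + 5*I*sqrt(334527))*(-121734719611869/112568) = -53764991059619226933/112568 - 608673598059345*I*sqrt(334527)/112568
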